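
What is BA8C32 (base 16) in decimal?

Expand by place value (powers of 16):
Digit values: B = 11, A = 10, C = 12
BA8C32 = 11 × 16^5 + 10 × 16^4 + 8 × 16^3 + 12 × 16^2 + 3 × 16^1 + 2 × 16^0
= 11 × 1048576 + 10 × 65536 + 8 × 4096 + 12 × 256 + 3 × 16 + 2 × 1
= 11534336 + 655360 + 32768 + 3072 + 48 + 2
= 12225586



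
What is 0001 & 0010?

AND: 1 only when both bits are 1
  0001
& 0010
------
  0000
Decimal: 1 & 2 = 0



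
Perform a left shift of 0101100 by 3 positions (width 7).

Original: 0101100 (decimal 44)
Shift left by 3 positions
Append 3 zeros on the right and drop the 3 high bits that overflow the 7-bit width
Result: 1100000 (decimal 96)
Equivalent: 44 << 3 = 44 × 2^3 = 352, truncated to 7 bits = 96



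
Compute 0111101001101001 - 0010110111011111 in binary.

Method 1 - Direct subtraction (column by column from the right: bit − bit − borrow-in; if negative, add 2 and borrow 1 from the next column):
borrow: 0001101100111100
        0111101001101001
-       0010110111011111
------------------------
        0100110010001010

Method 2 - Add two's complement:
Two's complement of 0010110111011111: invert → 1101001000100000, add 1 → 1101001000100001
  0111101001101001
+ 1101001000100001
------------------
 10100110010001010  (end carry out of the top bit = 1)
Discarding the end carry: 0100110010001010
Decimal check:
  0111101001101001 = 16384 + 8192 + 4096 + 2048 + 512 + 64 + 32 + 8 + 1 = 31337
  0010110111011111 = 8192 + 2048 + 1024 + 256 + 128 + 64 + 16 + 8 + 4 + 2 + 1 = 11743
  31337 - 11743 = 19594, and 0100110010001010 = 16384 + 2048 + 1024 + 128 + 8 + 2 = 19594 ✓



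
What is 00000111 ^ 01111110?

XOR: 1 when bits differ
  00000111
^ 01111110
----------
  01111001
Decimal: 7 ^ 126 = 121



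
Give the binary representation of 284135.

Using repeated division by 2:
284135 ÷ 2 = 142067 remainder 1
142067 ÷ 2 = 71033 remainder 1
71033 ÷ 2 = 35516 remainder 1
35516 ÷ 2 = 17758 remainder 0
17758 ÷ 2 = 8879 remainder 0
8879 ÷ 2 = 4439 remainder 1
4439 ÷ 2 = 2219 remainder 1
2219 ÷ 2 = 1109 remainder 1
1109 ÷ 2 = 554 remainder 1
554 ÷ 2 = 277 remainder 0
277 ÷ 2 = 138 remainder 1
138 ÷ 2 = 69 remainder 0
69 ÷ 2 = 34 remainder 1
34 ÷ 2 = 17 remainder 0
17 ÷ 2 = 8 remainder 1
8 ÷ 2 = 4 remainder 0
4 ÷ 2 = 2 remainder 0
2 ÷ 2 = 1 remainder 0
1 ÷ 2 = 0 remainder 1
Reading remainders bottom to top: 1000101010111100111



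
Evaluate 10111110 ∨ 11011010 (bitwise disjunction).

OR: 1 when either bit is 1
  10111110
| 11011010
----------
  11111110
Decimal: 190 | 218 = 254



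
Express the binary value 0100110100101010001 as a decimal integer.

Sum of powers of 2 for each 1-bit:
2^0 + 2^4 + 2^6 + 2^8 + 2^11 + 2^13 + 2^14 + 2^17
= 1 + 16 + 64 + 256 + 2048 + 8192 + 16384 + 131072
= 158033



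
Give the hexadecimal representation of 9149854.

Using repeated division by 16 (digits 10–15 are A–F):
9149854 ÷ 16 = 571865 remainder 14 (E)
571865 ÷ 16 = 35741 remainder 9
35741 ÷ 16 = 2233 remainder 13 (D)
2233 ÷ 16 = 139 remainder 9
139 ÷ 16 = 8 remainder 11 (B)
8 ÷ 16 = 0 remainder 8
Reading remainders bottom to top: 8B9D9E



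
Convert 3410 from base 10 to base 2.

Using repeated division by 2:
3410 ÷ 2 = 1705 remainder 0
1705 ÷ 2 = 852 remainder 1
852 ÷ 2 = 426 remainder 0
426 ÷ 2 = 213 remainder 0
213 ÷ 2 = 106 remainder 1
106 ÷ 2 = 53 remainder 0
53 ÷ 2 = 26 remainder 1
26 ÷ 2 = 13 remainder 0
13 ÷ 2 = 6 remainder 1
6 ÷ 2 = 3 remainder 0
3 ÷ 2 = 1 remainder 1
1 ÷ 2 = 0 remainder 1
Reading remainders bottom to top: 110101010010



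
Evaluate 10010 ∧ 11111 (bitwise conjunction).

AND: 1 only when both bits are 1
  10010
& 11111
-------
  10010
Decimal: 18 & 31 = 18



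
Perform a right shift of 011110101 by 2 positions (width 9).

Original: 011110101 (decimal 245)
Shift right by 2 positions
Drop the 2 low bits; fill with zeros on the left
Result: 000111101 (decimal 61)
Equivalent: 245 >> 2 = 245 ÷ 2^2 = 61



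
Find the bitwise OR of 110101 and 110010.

OR: 1 when either bit is 1
  110101
| 110010
--------
  110111
Decimal: 53 | 50 = 55



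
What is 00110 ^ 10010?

XOR: 1 when bits differ
  00110
^ 10010
-------
  10100
Decimal: 6 ^ 18 = 20



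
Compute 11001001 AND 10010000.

AND: 1 only when both bits are 1
  11001001
& 10010000
----------
  10000000
Decimal: 201 & 144 = 128



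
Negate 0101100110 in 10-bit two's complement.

Original: 0101100110
Step 1 - Invert all bits: 1010011001
Step 2 - Add 1: 1010011010
Verification: 0101100110 + 1010011010 = 10000000000; discarding the end carry (carry out of the top bit) leaves the 10-bit value 0000000000, as required for x + (-x)



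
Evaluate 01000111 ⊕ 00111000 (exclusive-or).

XOR: 1 when bits differ
  01000111
^ 00111000
----------
  01111111
Decimal: 71 ^ 56 = 127



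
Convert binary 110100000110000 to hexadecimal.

Group into 4-bit nibbles from right:
  0110 = 6
  1000 = 8
  0011 = 3
  0000 = 0
Result: 6830



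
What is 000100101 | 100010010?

OR: 1 when either bit is 1
  000100101
| 100010010
-----------
  100110111
Decimal: 37 | 274 = 311



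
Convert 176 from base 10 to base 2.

Using repeated division by 2:
176 ÷ 2 = 88 remainder 0
88 ÷ 2 = 44 remainder 0
44 ÷ 2 = 22 remainder 0
22 ÷ 2 = 11 remainder 0
11 ÷ 2 = 5 remainder 1
5 ÷ 2 = 2 remainder 1
2 ÷ 2 = 1 remainder 0
1 ÷ 2 = 0 remainder 1
Reading remainders bottom to top: 10110000



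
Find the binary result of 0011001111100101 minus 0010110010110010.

Method 1 - Direct subtraction (column by column from the right: bit − bit − borrow-in; if negative, add 2 and borrow 1 from the next column):
borrow: 0001100001100100
        0011001111100101
-       0010110010110010
------------------------
        0000011100110011

Method 2 - Add two's complement:
Two's complement of 0010110010110010: invert → 1101001101001101, add 1 → 1101001101001110
  0011001111100101
+ 1101001101001110
------------------
 10000011100110011  (end carry out of the top bit = 1)
Discarding the end carry: 0000011100110011
Decimal check:
  0011001111100101 = 8192 + 4096 + 512 + 256 + 128 + 64 + 32 + 4 + 1 = 13285
  0010110010110010 = 8192 + 2048 + 1024 + 128 + 32 + 16 + 2 = 11442
  13285 - 11442 = 1843, and 0000011100110011 = 1024 + 512 + 256 + 32 + 16 + 2 + 1 = 1843 ✓



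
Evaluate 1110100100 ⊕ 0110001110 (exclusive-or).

XOR: 1 when bits differ
  1110100100
^ 0110001110
------------
  1000101010
Decimal: 932 ^ 398 = 554



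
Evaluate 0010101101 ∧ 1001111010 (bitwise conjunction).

AND: 1 only when both bits are 1
  0010101101
& 1001111010
------------
  0000101000
Decimal: 173 & 634 = 40



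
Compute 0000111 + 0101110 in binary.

Add column by column from the right: bit + bit + carry-in; write the sum mod 2, carry 1 when the sum is 2 or 3.
carry:  0011100
        0000111
+       0101110
---------------
       00110101
(the carry out of the leftmost column, 0, becomes the leading bit)
Decimal check:
  0000111 = 4 + 2 + 1 = 7
  0101110 = 32 + 8 + 4 + 2 = 46
  7 + 46 = 53, and 00110101 = 32 + 16 + 4 + 1 = 53 ✓



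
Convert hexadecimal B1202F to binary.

Convert each hex digit to 4 bits:
  B = 1011
  1 = 0001
  2 = 0010
  0 = 0000
  2 = 0010
  F = 1111
Concatenate: 101100010010000000101111



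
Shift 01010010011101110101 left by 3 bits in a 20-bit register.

Original: 01010010011101110101 (decimal 337781)
Shift left by 3 positions
Append 3 zeros on the right and drop the 3 high bits that overflow the 20-bit width
Result: 10010011101110101000 (decimal 605096)
Equivalent: 337781 << 3 = 337781 × 2^3 = 2702248, truncated to 20 bits = 605096



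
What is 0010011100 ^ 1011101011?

XOR: 1 when bits differ
  0010011100
^ 1011101011
------------
  1001110111
Decimal: 156 ^ 747 = 631



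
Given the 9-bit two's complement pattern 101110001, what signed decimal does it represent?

Binary: 101110001
Sign bit: 1 (negative)
Invert: 010001110
Add 1:  010001111
Magnitude: 010001111 = 128 + 8 + 4 + 2 + 1 = 143
Value: -143



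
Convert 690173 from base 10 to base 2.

Using repeated division by 2:
690173 ÷ 2 = 345086 remainder 1
345086 ÷ 2 = 172543 remainder 0
172543 ÷ 2 = 86271 remainder 1
86271 ÷ 2 = 43135 remainder 1
43135 ÷ 2 = 21567 remainder 1
21567 ÷ 2 = 10783 remainder 1
10783 ÷ 2 = 5391 remainder 1
5391 ÷ 2 = 2695 remainder 1
2695 ÷ 2 = 1347 remainder 1
1347 ÷ 2 = 673 remainder 1
673 ÷ 2 = 336 remainder 1
336 ÷ 2 = 168 remainder 0
168 ÷ 2 = 84 remainder 0
84 ÷ 2 = 42 remainder 0
42 ÷ 2 = 21 remainder 0
21 ÷ 2 = 10 remainder 1
10 ÷ 2 = 5 remainder 0
5 ÷ 2 = 2 remainder 1
2 ÷ 2 = 1 remainder 0
1 ÷ 2 = 0 remainder 1
Reading remainders bottom to top: 10101000011111111101



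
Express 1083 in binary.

Using repeated division by 2:
1083 ÷ 2 = 541 remainder 1
541 ÷ 2 = 270 remainder 1
270 ÷ 2 = 135 remainder 0
135 ÷ 2 = 67 remainder 1
67 ÷ 2 = 33 remainder 1
33 ÷ 2 = 16 remainder 1
16 ÷ 2 = 8 remainder 0
8 ÷ 2 = 4 remainder 0
4 ÷ 2 = 2 remainder 0
2 ÷ 2 = 1 remainder 0
1 ÷ 2 = 0 remainder 1
Reading remainders bottom to top: 10000111011



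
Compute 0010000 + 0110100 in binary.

Add column by column from the right: bit + bit + carry-in; write the sum mod 2, carry 1 when the sum is 2 or 3.
carry:  1100000
        0010000
+       0110100
---------------
       01000100
(the carry out of the leftmost column, 0, becomes the leading bit)
Decimal check:
  0010000 = 16
  0110100 = 32 + 16 + 4 = 52
  16 + 52 = 68, and 01000100 = 64 + 4 = 68 ✓



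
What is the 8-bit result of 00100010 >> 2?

Original: 00100010 (decimal 34)
Shift right by 2 positions
Drop the 2 low bits; fill with zeros on the left
Result: 00001000 (decimal 8)
Equivalent: 34 >> 2 = 34 ÷ 2^2 = 8



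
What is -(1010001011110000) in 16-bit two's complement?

Original (sign bit 1, negative): 1010001011110000
Step 1 - Invert all bits: 0101110100001111
Step 2 - Add 1: 0101110100010000
Verification: 1010001011110000 + 0101110100010000 = 10000000000000000; discarding the end carry (carry out of the top bit) leaves the 16-bit value 0000000000000000, as required for x + (-x)



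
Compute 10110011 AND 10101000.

AND: 1 only when both bits are 1
  10110011
& 10101000
----------
  10100000
Decimal: 179 & 168 = 160



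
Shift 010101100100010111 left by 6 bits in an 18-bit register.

Original: 010101100100010111 (decimal 88343)
Shift left by 6 positions
Append 6 zeros on the right and drop the 6 high bits that overflow the 18-bit width
Result: 100100010111000000 (decimal 148928)
Equivalent: 88343 << 6 = 88343 × 2^6 = 5653952, truncated to 18 bits = 148928



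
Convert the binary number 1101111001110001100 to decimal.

Sum of powers of 2 for each 1-bit:
2^2 + 2^3 + 2^7 + 2^8 + 2^9 + 2^12 + 2^13 + 2^14 + 2^15 + 2^17 + 2^18
= 4 + 8 + 128 + 256 + 512 + 4096 + 8192 + 16384 + 32768 + 131072 + 262144
= 455564



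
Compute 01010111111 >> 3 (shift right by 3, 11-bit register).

Original: 01010111111 (decimal 703)
Shift right by 3 positions
Drop the 3 low bits; fill with zeros on the left
Result: 00001010111 (decimal 87)
Equivalent: 703 >> 3 = 703 ÷ 2^3 = 87



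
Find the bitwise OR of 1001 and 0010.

OR: 1 when either bit is 1
  1001
| 0010
------
  1011
Decimal: 9 | 2 = 11



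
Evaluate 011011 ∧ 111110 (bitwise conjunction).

AND: 1 only when both bits are 1
  011011
& 111110
--------
  011010
Decimal: 27 & 62 = 26



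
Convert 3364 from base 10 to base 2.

Using repeated division by 2:
3364 ÷ 2 = 1682 remainder 0
1682 ÷ 2 = 841 remainder 0
841 ÷ 2 = 420 remainder 1
420 ÷ 2 = 210 remainder 0
210 ÷ 2 = 105 remainder 0
105 ÷ 2 = 52 remainder 1
52 ÷ 2 = 26 remainder 0
26 ÷ 2 = 13 remainder 0
13 ÷ 2 = 6 remainder 1
6 ÷ 2 = 3 remainder 0
3 ÷ 2 = 1 remainder 1
1 ÷ 2 = 0 remainder 1
Reading remainders bottom to top: 110100100100



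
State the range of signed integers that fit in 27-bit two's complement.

For 27-bit two's complement:
Minimum: -2^26 = -67108864
Maximum: 2^26 - 1 = 67108863



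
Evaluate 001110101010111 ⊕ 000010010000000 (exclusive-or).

XOR: 1 when bits differ
  001110101010111
^ 000010010000000
-----------------
  001100111010111
Decimal: 7511 ^ 1152 = 6615



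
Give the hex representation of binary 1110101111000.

Group into 4-bit nibbles from right:
  0001 = 1
  1101 = D
  0111 = 7
  1000 = 8
Result: 1D78



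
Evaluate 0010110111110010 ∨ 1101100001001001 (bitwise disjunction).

OR: 1 when either bit is 1
  0010110111110010
| 1101100001001001
------------------
  1111110111111011
Decimal: 11762 | 55369 = 65019



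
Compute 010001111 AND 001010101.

AND: 1 only when both bits are 1
  010001111
& 001010101
-----------
  000000101
Decimal: 143 & 85 = 5



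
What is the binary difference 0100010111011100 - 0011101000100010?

Method 1 - Direct subtraction (column by column from the right: bit − bit − borrow-in; if negative, add 2 and borrow 1 from the next column):
borrow: 0111010001000100
        0100010111011100
-       0011101000100010
------------------------
        0000101110111010

Method 2 - Add two's complement:
Two's complement of 0011101000100010: invert → 1100010111011101, add 1 → 1100010111011110
  0100010111011100
+ 1100010111011110
------------------
 10000101110111010  (end carry out of the top bit = 1)
Discarding the end carry: 0000101110111010
Decimal check:
  0100010111011100 = 16384 + 1024 + 256 + 128 + 64 + 16 + 8 + 4 = 17884
  0011101000100010 = 8192 + 4096 + 2048 + 512 + 32 + 2 = 14882
  17884 - 14882 = 3002, and 0000101110111010 = 2048 + 512 + 256 + 128 + 32 + 16 + 8 + 2 = 3002 ✓



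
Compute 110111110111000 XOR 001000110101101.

XOR: 1 when bits differ
  110111110111000
^ 001000110101101
-----------------
  111111000010101
Decimal: 28600 ^ 4525 = 32277



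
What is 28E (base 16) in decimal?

Expand by place value (powers of 16):
Digit values: E = 14
28E = 2 × 16^2 + 8 × 16^1 + 14 × 16^0
= 2 × 256 + 8 × 16 + 14 × 1
= 512 + 128 + 14
= 654



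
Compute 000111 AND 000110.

AND: 1 only when both bits are 1
  000111
& 000110
--------
  000110
Decimal: 7 & 6 = 6



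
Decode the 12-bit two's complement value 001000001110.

Binary: 001000001110
Sign bit: 0 (non-negative)
Read directly as an unsigned value:
001000001110 = 512 + 8 + 4 + 2 = 526
Value: 526



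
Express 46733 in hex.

Using repeated division by 16 (digits 10–15 are A–F):
46733 ÷ 16 = 2920 remainder 13 (D)
2920 ÷ 16 = 182 remainder 8
182 ÷ 16 = 11 remainder 6
11 ÷ 16 = 0 remainder 11 (B)
Reading remainders bottom to top: B68D



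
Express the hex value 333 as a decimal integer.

Expand by place value (powers of 16):
333 = 3 × 16^2 + 3 × 16^1 + 3 × 16^0
= 3 × 256 + 3 × 16 + 3 × 1
= 768 + 48 + 3
= 819



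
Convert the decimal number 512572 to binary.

Using repeated division by 2:
512572 ÷ 2 = 256286 remainder 0
256286 ÷ 2 = 128143 remainder 0
128143 ÷ 2 = 64071 remainder 1
64071 ÷ 2 = 32035 remainder 1
32035 ÷ 2 = 16017 remainder 1
16017 ÷ 2 = 8008 remainder 1
8008 ÷ 2 = 4004 remainder 0
4004 ÷ 2 = 2002 remainder 0
2002 ÷ 2 = 1001 remainder 0
1001 ÷ 2 = 500 remainder 1
500 ÷ 2 = 250 remainder 0
250 ÷ 2 = 125 remainder 0
125 ÷ 2 = 62 remainder 1
62 ÷ 2 = 31 remainder 0
31 ÷ 2 = 15 remainder 1
15 ÷ 2 = 7 remainder 1
7 ÷ 2 = 3 remainder 1
3 ÷ 2 = 1 remainder 1
1 ÷ 2 = 0 remainder 1
Reading remainders bottom to top: 1111101001000111100



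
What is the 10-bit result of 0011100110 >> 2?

Original: 0011100110 (decimal 230)
Shift right by 2 positions
Drop the 2 low bits; fill with zeros on the left
Result: 0000111001 (decimal 57)
Equivalent: 230 >> 2 = 230 ÷ 2^2 = 57



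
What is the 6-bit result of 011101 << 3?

Original: 011101 (decimal 29)
Shift left by 3 positions
Append 3 zeros on the right and drop the 3 high bits that overflow the 6-bit width
Result: 101000 (decimal 40)
Equivalent: 29 << 3 = 29 × 2^3 = 232, truncated to 6 bits = 40



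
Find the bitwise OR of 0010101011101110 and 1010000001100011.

OR: 1 when either bit is 1
  0010101011101110
| 1010000001100011
------------------
  1010101011101111
Decimal: 10990 | 41059 = 43759



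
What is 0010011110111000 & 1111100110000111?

AND: 1 only when both bits are 1
  0010011110111000
& 1111100110000111
------------------
  0010000110000000
Decimal: 10168 & 63879 = 8576



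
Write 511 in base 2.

Using repeated division by 2:
511 ÷ 2 = 255 remainder 1
255 ÷ 2 = 127 remainder 1
127 ÷ 2 = 63 remainder 1
63 ÷ 2 = 31 remainder 1
31 ÷ 2 = 15 remainder 1
15 ÷ 2 = 7 remainder 1
7 ÷ 2 = 3 remainder 1
3 ÷ 2 = 1 remainder 1
1 ÷ 2 = 0 remainder 1
Reading remainders bottom to top: 111111111



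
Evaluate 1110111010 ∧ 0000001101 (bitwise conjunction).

AND: 1 only when both bits are 1
  1110111010
& 0000001101
------------
  0000001000
Decimal: 954 & 13 = 8



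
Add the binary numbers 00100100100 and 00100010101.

Add column by column from the right: bit + bit + carry-in; write the sum mod 2, carry 1 when the sum is 2 or 3.
carry:  01000001000
        00100100100
+       00100010101
-------------------
       001000111001
(the carry out of the leftmost column, 0, becomes the leading bit)
Decimal check:
  00100100100 = 256 + 32 + 4 = 292
  00100010101 = 256 + 16 + 4 + 1 = 277
  292 + 277 = 569, and 001000111001 = 512 + 32 + 16 + 8 + 1 = 569 ✓



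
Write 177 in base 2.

Using repeated division by 2:
177 ÷ 2 = 88 remainder 1
88 ÷ 2 = 44 remainder 0
44 ÷ 2 = 22 remainder 0
22 ÷ 2 = 11 remainder 0
11 ÷ 2 = 5 remainder 1
5 ÷ 2 = 2 remainder 1
2 ÷ 2 = 1 remainder 0
1 ÷ 2 = 0 remainder 1
Reading remainders bottom to top: 10110001



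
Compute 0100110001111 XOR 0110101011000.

XOR: 1 when bits differ
  0100110001111
^ 0110101011000
---------------
  0010011010111
Decimal: 2447 ^ 3416 = 1239



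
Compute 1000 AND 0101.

AND: 1 only when both bits are 1
  1000
& 0101
------
  0000
Decimal: 8 & 5 = 0



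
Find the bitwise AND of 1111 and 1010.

AND: 1 only when both bits are 1
  1111
& 1010
------
  1010
Decimal: 15 & 10 = 10



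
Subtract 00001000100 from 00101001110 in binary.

Method 1 - Direct subtraction (column by column from the right: bit − bit − borrow-in; if negative, add 2 and borrow 1 from the next column):
borrow: 00000000000
        00101001110
-       00001000100
-------------------
        00100001010

Method 2 - Add two's complement:
Two's complement of 00001000100: invert → 11110111011, add 1 → 11110111100
  00101001110
+ 11110111100
-------------
 100100001010  (end carry out of the top bit = 1)
Discarding the end carry: 00100001010
Decimal check:
  00101001110 = 256 + 64 + 8 + 4 + 2 = 334
  00001000100 = 64 + 4 = 68
  334 - 68 = 266, and 00100001010 = 256 + 8 + 2 = 266 ✓



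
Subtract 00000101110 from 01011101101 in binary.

Method 1 - Direct subtraction (column by column from the right: bit − bit − borrow-in; if negative, add 2 and borrow 1 from the next column):
borrow: 00001111100
        01011101101
-       00000101110
-------------------
        01010111111

Method 2 - Add two's complement:
Two's complement of 00000101110: invert → 11111010001, add 1 → 11111010010
  01011101101
+ 11111010010
-------------
 101010111111  (end carry out of the top bit = 1)
Discarding the end carry: 01010111111
Decimal check:
  01011101101 = 512 + 128 + 64 + 32 + 8 + 4 + 1 = 749
  00000101110 = 32 + 8 + 4 + 2 = 46
  749 - 46 = 703, and 01010111111 = 512 + 128 + 32 + 16 + 8 + 4 + 2 + 1 = 703 ✓



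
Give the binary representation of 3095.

Using repeated division by 2:
3095 ÷ 2 = 1547 remainder 1
1547 ÷ 2 = 773 remainder 1
773 ÷ 2 = 386 remainder 1
386 ÷ 2 = 193 remainder 0
193 ÷ 2 = 96 remainder 1
96 ÷ 2 = 48 remainder 0
48 ÷ 2 = 24 remainder 0
24 ÷ 2 = 12 remainder 0
12 ÷ 2 = 6 remainder 0
6 ÷ 2 = 3 remainder 0
3 ÷ 2 = 1 remainder 1
1 ÷ 2 = 0 remainder 1
Reading remainders bottom to top: 110000010111



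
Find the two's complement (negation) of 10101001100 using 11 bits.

Original (sign bit 1, negative): 10101001100
Step 1 - Invert all bits: 01010110011
Step 2 - Add 1: 01010110100
Verification: 10101001100 + 01010110100 = 100000000000; discarding the end carry (carry out of the top bit) leaves the 11-bit value 00000000000, as required for x + (-x)



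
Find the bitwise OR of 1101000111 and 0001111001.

OR: 1 when either bit is 1
  1101000111
| 0001111001
------------
  1101111111
Decimal: 839 | 121 = 895



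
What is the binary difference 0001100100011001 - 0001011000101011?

Method 1 - Direct subtraction (column by column from the right: bit − bit − borrow-in; if negative, add 2 and borrow 1 from the next column):
borrow: 0000110111011100
        0001100100011001
-       0001011000101011
------------------------
        0000001011101110

Method 2 - Add two's complement:
Two's complement of 0001011000101011: invert → 1110100111010100, add 1 → 1110100111010101
  0001100100011001
+ 1110100111010101
------------------
 10000001011101110  (end carry out of the top bit = 1)
Discarding the end carry: 0000001011101110
Decimal check:
  0001100100011001 = 4096 + 2048 + 256 + 16 + 8 + 1 = 6425
  0001011000101011 = 4096 + 1024 + 512 + 32 + 8 + 2 + 1 = 5675
  6425 - 5675 = 750, and 0000001011101110 = 512 + 128 + 64 + 32 + 8 + 4 + 2 = 750 ✓



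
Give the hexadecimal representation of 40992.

Using repeated division by 16 (digits 10–15 are A–F):
40992 ÷ 16 = 2562 remainder 0
2562 ÷ 16 = 160 remainder 2
160 ÷ 16 = 10 remainder 0
10 ÷ 16 = 0 remainder 10 (A)
Reading remainders bottom to top: A020



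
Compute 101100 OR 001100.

OR: 1 when either bit is 1
  101100
| 001100
--------
  101100
Decimal: 44 | 12 = 44



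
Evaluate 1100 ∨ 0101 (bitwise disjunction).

OR: 1 when either bit is 1
  1100
| 0101
------
  1101
Decimal: 12 | 5 = 13



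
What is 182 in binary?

Using repeated division by 2:
182 ÷ 2 = 91 remainder 0
91 ÷ 2 = 45 remainder 1
45 ÷ 2 = 22 remainder 1
22 ÷ 2 = 11 remainder 0
11 ÷ 2 = 5 remainder 1
5 ÷ 2 = 2 remainder 1
2 ÷ 2 = 1 remainder 0
1 ÷ 2 = 0 remainder 1
Reading remainders bottom to top: 10110110



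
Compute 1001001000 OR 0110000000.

OR: 1 when either bit is 1
  1001001000
| 0110000000
------------
  1111001000
Decimal: 584 | 384 = 968



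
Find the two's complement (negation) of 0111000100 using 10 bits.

Original: 0111000100
Step 1 - Invert all bits: 1000111011
Step 2 - Add 1: 1000111100
Verification: 0111000100 + 1000111100 = 10000000000; discarding the end carry (carry out of the top bit) leaves the 10-bit value 0000000000, as required for x + (-x)



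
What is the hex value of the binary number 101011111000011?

Group into 4-bit nibbles from right:
  0101 = 5
  0111 = 7
  1100 = C
  0011 = 3
Result: 57C3



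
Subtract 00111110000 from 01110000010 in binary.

Method 1 - Direct subtraction (column by column from the right: bit − bit − borrow-in; if negative, add 2 and borrow 1 from the next column):
borrow: 01111100000
        01110000010
-       00111110000
-------------------
        00110010010

Method 2 - Add two's complement:
Two's complement of 00111110000: invert → 11000001111, add 1 → 11000010000
  01110000010
+ 11000010000
-------------
 100110010010  (end carry out of the top bit = 1)
Discarding the end carry: 00110010010
Decimal check:
  01110000010 = 512 + 256 + 128 + 2 = 898
  00111110000 = 256 + 128 + 64 + 32 + 16 = 496
  898 - 496 = 402, and 00110010010 = 256 + 128 + 16 + 2 = 402 ✓



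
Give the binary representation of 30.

Using repeated division by 2:
30 ÷ 2 = 15 remainder 0
15 ÷ 2 = 7 remainder 1
7 ÷ 2 = 3 remainder 1
3 ÷ 2 = 1 remainder 1
1 ÷ 2 = 0 remainder 1
Reading remainders bottom to top: 11110



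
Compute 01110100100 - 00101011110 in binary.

Method 1 - Direct subtraction (column by column from the right: bit − bit − borrow-in; if negative, add 2 and borrow 1 from the next column):
borrow: 00010111100
        01110100100
-       00101011110
-------------------
        01001000110

Method 2 - Add two's complement:
Two's complement of 00101011110: invert → 11010100001, add 1 → 11010100010
  01110100100
+ 11010100010
-------------
 101001000110  (end carry out of the top bit = 1)
Discarding the end carry: 01001000110
Decimal check:
  01110100100 = 512 + 256 + 128 + 32 + 4 = 932
  00101011110 = 256 + 64 + 16 + 8 + 4 + 2 = 350
  932 - 350 = 582, and 01001000110 = 512 + 64 + 4 + 2 = 582 ✓



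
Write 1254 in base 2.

Using repeated division by 2:
1254 ÷ 2 = 627 remainder 0
627 ÷ 2 = 313 remainder 1
313 ÷ 2 = 156 remainder 1
156 ÷ 2 = 78 remainder 0
78 ÷ 2 = 39 remainder 0
39 ÷ 2 = 19 remainder 1
19 ÷ 2 = 9 remainder 1
9 ÷ 2 = 4 remainder 1
4 ÷ 2 = 2 remainder 0
2 ÷ 2 = 1 remainder 0
1 ÷ 2 = 0 remainder 1
Reading remainders bottom to top: 10011100110



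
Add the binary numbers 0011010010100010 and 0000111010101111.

Add column by column from the right: bit + bit + carry-in; write the sum mod 2, carry 1 when the sum is 2 or 3.
carry:  0111100101011100
        0011010010100010
+       0000111010101111
------------------------
       00100001101010001
(the carry out of the leftmost column, 0, becomes the leading bit)
Decimal check:
  0011010010100010 = 8192 + 4096 + 1024 + 128 + 32 + 2 = 13474
  0000111010101111 = 2048 + 1024 + 512 + 128 + 32 + 8 + 4 + 2 + 1 = 3759
  13474 + 3759 = 17233, and 00100001101010001 = 16384 + 512 + 256 + 64 + 16 + 1 = 17233 ✓



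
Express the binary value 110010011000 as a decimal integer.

Sum of powers of 2 for each 1-bit:
2^3 + 2^4 + 2^7 + 2^10 + 2^11
= 8 + 16 + 128 + 1024 + 2048
= 3224



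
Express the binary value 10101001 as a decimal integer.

Sum of powers of 2 for each 1-bit:
2^0 + 2^3 + 2^5 + 2^7
= 1 + 8 + 32 + 128
= 169



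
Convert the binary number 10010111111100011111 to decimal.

Sum of powers of 2 for each 1-bit:
2^0 + 2^1 + 2^2 + 2^3 + 2^4 + 2^8 + 2^9 + 2^10 + 2^11 + 2^12 + 2^13 + 2^14 + 2^16 + 2^19
= 1 + 2 + 4 + 8 + 16 + 256 + 512 + 1024 + 2048 + 4096 + 8192 + 16384 + 65536 + 524288
= 622367



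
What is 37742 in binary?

Using repeated division by 2:
37742 ÷ 2 = 18871 remainder 0
18871 ÷ 2 = 9435 remainder 1
9435 ÷ 2 = 4717 remainder 1
4717 ÷ 2 = 2358 remainder 1
2358 ÷ 2 = 1179 remainder 0
1179 ÷ 2 = 589 remainder 1
589 ÷ 2 = 294 remainder 1
294 ÷ 2 = 147 remainder 0
147 ÷ 2 = 73 remainder 1
73 ÷ 2 = 36 remainder 1
36 ÷ 2 = 18 remainder 0
18 ÷ 2 = 9 remainder 0
9 ÷ 2 = 4 remainder 1
4 ÷ 2 = 2 remainder 0
2 ÷ 2 = 1 remainder 0
1 ÷ 2 = 0 remainder 1
Reading remainders bottom to top: 1001001101101110



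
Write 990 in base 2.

Using repeated division by 2:
990 ÷ 2 = 495 remainder 0
495 ÷ 2 = 247 remainder 1
247 ÷ 2 = 123 remainder 1
123 ÷ 2 = 61 remainder 1
61 ÷ 2 = 30 remainder 1
30 ÷ 2 = 15 remainder 0
15 ÷ 2 = 7 remainder 1
7 ÷ 2 = 3 remainder 1
3 ÷ 2 = 1 remainder 1
1 ÷ 2 = 0 remainder 1
Reading remainders bottom to top: 1111011110



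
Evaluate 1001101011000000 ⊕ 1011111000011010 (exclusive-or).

XOR: 1 when bits differ
  1001101011000000
^ 1011111000011010
------------------
  0010010011011010
Decimal: 39616 ^ 48666 = 9434



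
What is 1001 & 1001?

AND: 1 only when both bits are 1
  1001
& 1001
------
  1001
Decimal: 9 & 9 = 9



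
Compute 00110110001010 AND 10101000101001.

AND: 1 only when both bits are 1
  00110110001010
& 10101000101001
----------------
  00100000001000
Decimal: 3466 & 10793 = 2056



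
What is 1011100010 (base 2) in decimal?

Sum of powers of 2 for each 1-bit:
2^1 + 2^5 + 2^6 + 2^7 + 2^9
= 2 + 32 + 64 + 128 + 512
= 738



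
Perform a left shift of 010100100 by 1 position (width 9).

Original: 010100100 (decimal 164)
Shift left by 1 position
Append 1 zero on the right
Result: 101001000 (decimal 328)
Equivalent: 164 << 1 = 164 × 2^1 = 328



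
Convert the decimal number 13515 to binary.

Using repeated division by 2:
13515 ÷ 2 = 6757 remainder 1
6757 ÷ 2 = 3378 remainder 1
3378 ÷ 2 = 1689 remainder 0
1689 ÷ 2 = 844 remainder 1
844 ÷ 2 = 422 remainder 0
422 ÷ 2 = 211 remainder 0
211 ÷ 2 = 105 remainder 1
105 ÷ 2 = 52 remainder 1
52 ÷ 2 = 26 remainder 0
26 ÷ 2 = 13 remainder 0
13 ÷ 2 = 6 remainder 1
6 ÷ 2 = 3 remainder 0
3 ÷ 2 = 1 remainder 1
1 ÷ 2 = 0 remainder 1
Reading remainders bottom to top: 11010011001011



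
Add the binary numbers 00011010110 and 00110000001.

Add column by column from the right: bit + bit + carry-in; write the sum mod 2, carry 1 when the sum is 2 or 3.
carry:  01100000000
        00011010110
+       00110000001
-------------------
       001001010111
(the carry out of the leftmost column, 0, becomes the leading bit)
Decimal check:
  00011010110 = 128 + 64 + 16 + 4 + 2 = 214
  00110000001 = 256 + 128 + 1 = 385
  214 + 385 = 599, and 001001010111 = 512 + 64 + 16 + 4 + 2 + 1 = 599 ✓



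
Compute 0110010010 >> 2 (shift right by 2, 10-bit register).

Original: 0110010010 (decimal 402)
Shift right by 2 positions
Drop the 2 low bits; fill with zeros on the left
Result: 0001100100 (decimal 100)
Equivalent: 402 >> 2 = 402 ÷ 2^2 = 100



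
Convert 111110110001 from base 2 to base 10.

Sum of powers of 2 for each 1-bit:
2^0 + 2^4 + 2^5 + 2^7 + 2^8 + 2^9 + 2^10 + 2^11
= 1 + 16 + 32 + 128 + 256 + 512 + 1024 + 2048
= 4017



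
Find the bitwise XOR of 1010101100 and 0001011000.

XOR: 1 when bits differ
  1010101100
^ 0001011000
------------
  1011110100
Decimal: 684 ^ 88 = 756



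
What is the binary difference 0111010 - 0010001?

Method 1 - Direct subtraction (column by column from the right: bit − bit − borrow-in; if negative, add 2 and borrow 1 from the next column):
borrow: 0000010
        0111010
-       0010001
---------------
        0101001

Method 2 - Add two's complement:
Two's complement of 0010001: invert → 1101110, add 1 → 1101111
  0111010
+ 1101111
---------
 10101001  (end carry out of the top bit = 1)
Discarding the end carry: 0101001
Decimal check:
  0111010 = 32 + 16 + 8 + 2 = 58
  0010001 = 16 + 1 = 17
  58 - 17 = 41, and 0101001 = 32 + 8 + 1 = 41 ✓



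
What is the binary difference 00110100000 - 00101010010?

Method 1 - Direct subtraction (column by column from the right: bit − bit − borrow-in; if negative, add 2 and borrow 1 from the next column):
borrow: 00010111100
        00110100000
-       00101010010
-------------------
        00001001110

Method 2 - Add two's complement:
Two's complement of 00101010010: invert → 11010101101, add 1 → 11010101110
  00110100000
+ 11010101110
-------------
 100001001110  (end carry out of the top bit = 1)
Discarding the end carry: 00001001110
Decimal check:
  00110100000 = 256 + 128 + 32 = 416
  00101010010 = 256 + 64 + 16 + 2 = 338
  416 - 338 = 78, and 00001001110 = 64 + 8 + 4 + 2 = 78 ✓



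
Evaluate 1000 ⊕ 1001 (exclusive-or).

XOR: 1 when bits differ
  1000
^ 1001
------
  0001
Decimal: 8 ^ 9 = 1



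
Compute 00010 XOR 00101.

XOR: 1 when bits differ
  00010
^ 00101
-------
  00111
Decimal: 2 ^ 5 = 7



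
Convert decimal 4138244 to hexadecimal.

Using repeated division by 16 (digits 10–15 are A–F):
4138244 ÷ 16 = 258640 remainder 4
258640 ÷ 16 = 16165 remainder 0
16165 ÷ 16 = 1010 remainder 5
1010 ÷ 16 = 63 remainder 2
63 ÷ 16 = 3 remainder 15 (F)
3 ÷ 16 = 0 remainder 3
Reading remainders bottom to top: 3F2504



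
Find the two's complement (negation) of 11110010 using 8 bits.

Original (sign bit 1, negative): 11110010
Step 1 - Invert all bits: 00001101
Step 2 - Add 1: 00001110
Verification: 11110010 + 00001110 = 100000000; discarding the end carry (carry out of the top bit) leaves the 8-bit value 00000000, as required for x + (-x)



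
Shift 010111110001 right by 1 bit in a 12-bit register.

Original: 010111110001 (decimal 1521)
Shift right by 1 position
Drop the 1 low bit; fill with zero on the left
Result: 001011111000 (decimal 760)
Equivalent: 1521 >> 1 = 1521 ÷ 2^1 = 760



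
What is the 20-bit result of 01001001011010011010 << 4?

Original: 01001001011010011010 (decimal 300698)
Shift left by 4 positions
Append 4 zeros on the right and drop the 4 high bits that overflow the 20-bit width
Result: 10010110100110100000 (decimal 616864)
Equivalent: 300698 << 4 = 300698 × 2^4 = 4811168, truncated to 20 bits = 616864



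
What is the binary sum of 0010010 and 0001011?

Add column by column from the right: bit + bit + carry-in; write the sum mod 2, carry 1 when the sum is 2 or 3.
carry:  0000100
        0010010
+       0001011
---------------
       00011101
(the carry out of the leftmost column, 0, becomes the leading bit)
Decimal check:
  0010010 = 16 + 2 = 18
  0001011 = 8 + 2 + 1 = 11
  18 + 11 = 29, and 00011101 = 16 + 8 + 4 + 1 = 29 ✓



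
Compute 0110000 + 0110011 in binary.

Add column by column from the right: bit + bit + carry-in; write the sum mod 2, carry 1 when the sum is 2 or 3.
carry:  1100000
        0110000
+       0110011
---------------
       01100011
(the carry out of the leftmost column, 0, becomes the leading bit)
Decimal check:
  0110000 = 32 + 16 = 48
  0110011 = 32 + 16 + 2 + 1 = 51
  48 + 51 = 99, and 01100011 = 64 + 32 + 2 + 1 = 99 ✓



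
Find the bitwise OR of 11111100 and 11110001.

OR: 1 when either bit is 1
  11111100
| 11110001
----------
  11111101
Decimal: 252 | 241 = 253



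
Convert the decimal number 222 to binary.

Using repeated division by 2:
222 ÷ 2 = 111 remainder 0
111 ÷ 2 = 55 remainder 1
55 ÷ 2 = 27 remainder 1
27 ÷ 2 = 13 remainder 1
13 ÷ 2 = 6 remainder 1
6 ÷ 2 = 3 remainder 0
3 ÷ 2 = 1 remainder 1
1 ÷ 2 = 0 remainder 1
Reading remainders bottom to top: 11011110



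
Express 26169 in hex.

Using repeated division by 16 (digits 10–15 are A–F):
26169 ÷ 16 = 1635 remainder 9
1635 ÷ 16 = 102 remainder 3
102 ÷ 16 = 6 remainder 6
6 ÷ 16 = 0 remainder 6
Reading remainders bottom to top: 6639



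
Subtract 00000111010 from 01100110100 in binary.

Method 1 - Direct subtraction (column by column from the right: bit − bit − borrow-in; if negative, add 2 and borrow 1 from the next column):
borrow: 00111110100
        01100110100
-       00000111010
-------------------
        01011111010

Method 2 - Add two's complement:
Two's complement of 00000111010: invert → 11111000101, add 1 → 11111000110
  01100110100
+ 11111000110
-------------
 101011111010  (end carry out of the top bit = 1)
Discarding the end carry: 01011111010
Decimal check:
  01100110100 = 512 + 256 + 32 + 16 + 4 = 820
  00000111010 = 32 + 16 + 8 + 2 = 58
  820 - 58 = 762, and 01011111010 = 512 + 128 + 64 + 32 + 16 + 8 + 2 = 762 ✓



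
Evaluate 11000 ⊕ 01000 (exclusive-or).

XOR: 1 when bits differ
  11000
^ 01000
-------
  10000
Decimal: 24 ^ 8 = 16



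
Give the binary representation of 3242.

Using repeated division by 2:
3242 ÷ 2 = 1621 remainder 0
1621 ÷ 2 = 810 remainder 1
810 ÷ 2 = 405 remainder 0
405 ÷ 2 = 202 remainder 1
202 ÷ 2 = 101 remainder 0
101 ÷ 2 = 50 remainder 1
50 ÷ 2 = 25 remainder 0
25 ÷ 2 = 12 remainder 1
12 ÷ 2 = 6 remainder 0
6 ÷ 2 = 3 remainder 0
3 ÷ 2 = 1 remainder 1
1 ÷ 2 = 0 remainder 1
Reading remainders bottom to top: 110010101010



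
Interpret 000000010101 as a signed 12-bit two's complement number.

Binary: 000000010101
Sign bit: 0 (non-negative)
Read directly as an unsigned value:
000000010101 = 16 + 4 + 1 = 21
Value: 21



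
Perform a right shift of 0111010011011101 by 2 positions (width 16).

Original: 0111010011011101 (decimal 29917)
Shift right by 2 positions
Drop the 2 low bits; fill with zeros on the left
Result: 0001110100110111 (decimal 7479)
Equivalent: 29917 >> 2 = 29917 ÷ 2^2 = 7479



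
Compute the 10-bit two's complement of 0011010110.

Original: 0011010110
Step 1 - Invert all bits: 1100101001
Step 2 - Add 1: 1100101010
Verification: 0011010110 + 1100101010 = 10000000000; discarding the end carry (carry out of the top bit) leaves the 10-bit value 0000000000, as required for x + (-x)



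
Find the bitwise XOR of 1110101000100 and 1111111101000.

XOR: 1 when bits differ
  1110101000100
^ 1111111101000
---------------
  0001010101100
Decimal: 7492 ^ 8168 = 684



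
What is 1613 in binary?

Using repeated division by 2:
1613 ÷ 2 = 806 remainder 1
806 ÷ 2 = 403 remainder 0
403 ÷ 2 = 201 remainder 1
201 ÷ 2 = 100 remainder 1
100 ÷ 2 = 50 remainder 0
50 ÷ 2 = 25 remainder 0
25 ÷ 2 = 12 remainder 1
12 ÷ 2 = 6 remainder 0
6 ÷ 2 = 3 remainder 0
3 ÷ 2 = 1 remainder 1
1 ÷ 2 = 0 remainder 1
Reading remainders bottom to top: 11001001101



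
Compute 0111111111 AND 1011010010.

AND: 1 only when both bits are 1
  0111111111
& 1011010010
------------
  0011010010
Decimal: 511 & 722 = 210



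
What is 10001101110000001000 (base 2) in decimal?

Sum of powers of 2 for each 1-bit:
2^3 + 2^10 + 2^11 + 2^12 + 2^14 + 2^15 + 2^19
= 8 + 1024 + 2048 + 4096 + 16384 + 32768 + 524288
= 580616



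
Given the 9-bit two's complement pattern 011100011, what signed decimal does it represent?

Binary: 011100011
Sign bit: 0 (non-negative)
Read directly as an unsigned value:
011100011 = 128 + 64 + 32 + 2 + 1 = 227
Value: 227



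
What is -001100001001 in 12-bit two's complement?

Original: 001100001001
Step 1 - Invert all bits: 110011110110
Step 2 - Add 1: 110011110111
Verification: 001100001001 + 110011110111 = 1000000000000; discarding the end carry (carry out of the top bit) leaves the 12-bit value 000000000000, as required for x + (-x)



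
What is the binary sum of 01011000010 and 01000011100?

Add column by column from the right: bit + bit + carry-in; write the sum mod 2, carry 1 when the sum is 2 or 3.
carry:  10000000000
        01011000010
+       01000011100
-------------------
       010011011110
(the carry out of the leftmost column, 0, becomes the leading bit)
Decimal check:
  01011000010 = 512 + 128 + 64 + 2 = 706
  01000011100 = 512 + 16 + 8 + 4 = 540
  706 + 540 = 1246, and 010011011110 = 1024 + 128 + 64 + 16 + 8 + 4 + 2 = 1246 ✓



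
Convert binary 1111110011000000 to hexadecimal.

Group into 4-bit nibbles from right:
  1111 = F
  1100 = C
  1100 = C
  0000 = 0
Result: FCC0



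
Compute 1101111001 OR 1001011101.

OR: 1 when either bit is 1
  1101111001
| 1001011101
------------
  1101111101
Decimal: 889 | 605 = 893



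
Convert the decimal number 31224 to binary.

Using repeated division by 2:
31224 ÷ 2 = 15612 remainder 0
15612 ÷ 2 = 7806 remainder 0
7806 ÷ 2 = 3903 remainder 0
3903 ÷ 2 = 1951 remainder 1
1951 ÷ 2 = 975 remainder 1
975 ÷ 2 = 487 remainder 1
487 ÷ 2 = 243 remainder 1
243 ÷ 2 = 121 remainder 1
121 ÷ 2 = 60 remainder 1
60 ÷ 2 = 30 remainder 0
30 ÷ 2 = 15 remainder 0
15 ÷ 2 = 7 remainder 1
7 ÷ 2 = 3 remainder 1
3 ÷ 2 = 1 remainder 1
1 ÷ 2 = 0 remainder 1
Reading remainders bottom to top: 111100111111000



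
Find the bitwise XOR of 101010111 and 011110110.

XOR: 1 when bits differ
  101010111
^ 011110110
-----------
  110100001
Decimal: 343 ^ 246 = 417



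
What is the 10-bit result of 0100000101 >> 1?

Original: 0100000101 (decimal 261)
Shift right by 1 position
Drop the 1 low bit; fill with zero on the left
Result: 0010000010 (decimal 130)
Equivalent: 261 >> 1 = 261 ÷ 2^1 = 130



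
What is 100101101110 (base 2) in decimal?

Sum of powers of 2 for each 1-bit:
2^1 + 2^2 + 2^3 + 2^5 + 2^6 + 2^8 + 2^11
= 2 + 4 + 8 + 32 + 64 + 256 + 2048
= 2414



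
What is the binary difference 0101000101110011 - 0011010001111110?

Method 1 - Direct subtraction (column by column from the right: bit − bit − borrow-in; if negative, add 2 and borrow 1 from the next column):
borrow: 0111100111111000
        0101000101110011
-       0011010001111110
------------------------
        0001110011110101

Method 2 - Add two's complement:
Two's complement of 0011010001111110: invert → 1100101110000001, add 1 → 1100101110000010
  0101000101110011
+ 1100101110000010
------------------
 10001110011110101  (end carry out of the top bit = 1)
Discarding the end carry: 0001110011110101
Decimal check:
  0101000101110011 = 16384 + 4096 + 256 + 64 + 32 + 16 + 2 + 1 = 20851
  0011010001111110 = 8192 + 4096 + 1024 + 64 + 32 + 16 + 8 + 4 + 2 = 13438
  20851 - 13438 = 7413, and 0001110011110101 = 4096 + 2048 + 1024 + 128 + 64 + 32 + 16 + 4 + 1 = 7413 ✓

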